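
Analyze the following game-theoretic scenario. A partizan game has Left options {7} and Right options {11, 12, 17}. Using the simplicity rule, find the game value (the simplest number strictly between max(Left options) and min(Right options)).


Left options: {7}, max = 7
Right options: {11, 12, 17}, min = 11
All options are numbers and max(Left) < min(Right), so by the simplicity theorem the value is the simplest (earliest-born) number strictly between 7 and 11.
Integers 8 through 10 all lie strictly between 7 and 11.
Among integers, the simplest (lowest birthday = smallest |n|; 0 is born on day 0, +-n on day n) is 8.
No non-integer in the interval can be simpler: if x is a non-integer in the interval, then floor(x) or ceil(x) also lies in the interval (the interval contains an integer), and both are proper prefixes of x's sign expansion, i.e. born earlier. So the game value is 8.
Game value = 8

8


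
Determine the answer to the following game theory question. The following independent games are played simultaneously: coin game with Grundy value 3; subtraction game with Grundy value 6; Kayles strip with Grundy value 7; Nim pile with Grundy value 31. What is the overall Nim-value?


By the Sprague-Grundy theorem, the Grundy value of a sum of games is the XOR of individual Grundy values.
coin game: Grundy value = 3. Running XOR: 0 XOR 3 = 3
subtraction game: Grundy value = 6. Running XOR: 3 XOR 6 = 5
Kayles strip: Grundy value = 7. Running XOR: 5 XOR 7 = 2
Nim pile: Grundy value = 31. Running XOR: 2 XOR 31 = 29
The combined Grundy value is 29.

29


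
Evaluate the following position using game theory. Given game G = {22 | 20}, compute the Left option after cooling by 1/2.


Original game: {22 | 20} (a switch {a | b} with a > b).
Cooling by t (for t below the temperature (a - b)/2 = 1) taxes each move by t: {a | b} cooled by t is {a - t | b + t}.
Cooling amount: t = 1/2
Cooled Left option: 22 - 1/2 = 43/2
Cooled Right option: 20 + 1/2 = 41/2
Cooled game: {43/2 | 41/2}
Left option = 43/2

43/2


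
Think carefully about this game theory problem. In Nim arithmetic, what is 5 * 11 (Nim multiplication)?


Nim multiplication is bilinear over XOR: (u XOR v) * w = (u*w) XOR (v*w).
So we split each operand into its bit components and XOR the pairwise Nim products.
5 = 1 + 4 (as XOR of powers of 2).
11 = 1 + 2 + 8 (as XOR of powers of 2).
Using the standard Nim-product table on single bits:
  2*2 = 3,   2*4 = 8,   2*8 = 12,
  4*4 = 6,   4*8 = 11,  8*8 = 13,
and  1*x = x (identity), k*l = l*k (commutative).
Pairwise Nim products:
  1 * 1 = 1
  1 * 2 = 2
  1 * 8 = 8
  4 * 1 = 4
  4 * 2 = 8
  4 * 8 = 11
XOR them: 1 XOR 2 XOR 8 XOR 4 XOR 8 XOR 11 = 12.
Result: 5 * 11 = 12 (in Nim).

12


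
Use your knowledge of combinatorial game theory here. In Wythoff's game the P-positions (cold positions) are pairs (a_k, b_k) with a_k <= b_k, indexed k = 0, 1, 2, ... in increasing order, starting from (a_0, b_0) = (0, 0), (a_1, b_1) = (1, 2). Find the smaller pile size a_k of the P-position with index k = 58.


By Wythoff's theorem, a_k = floor(k * phi) and b_k = floor(k * phi^2) = a_k + k, where phi = (1 + sqrt(5))/2 is the golden ratio.
phi = (1 + sqrt(5))/2 = 1.618034
k = 58
k * phi = 58 * 1.618034 = 93.845971
a_58 = floor(k * phi) = 93

93


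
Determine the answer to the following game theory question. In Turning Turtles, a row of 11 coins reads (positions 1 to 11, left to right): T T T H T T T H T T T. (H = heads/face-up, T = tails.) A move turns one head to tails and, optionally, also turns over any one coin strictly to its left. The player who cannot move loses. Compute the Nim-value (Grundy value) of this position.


Coins: T T T H T T T H T T T
Key fact: a single head at position k behaves exactly like a Nim heap of size k (turning it to T and optionally flipping a coin at j < k corresponds to moving the heap from k to j, or to 0), and heads combine as a disjunctive sum (two heads at the same place would cancel, matching j XOR j = 0). So the Nim-value is the XOR of the 1-indexed positions of the heads.
Face-up positions (1-indexed): [4, 8]
XOR 0 with 4: 0 XOR 4 = 4
XOR 4 with 8: 4 XOR 8 = 12
Nim-value = 12

12


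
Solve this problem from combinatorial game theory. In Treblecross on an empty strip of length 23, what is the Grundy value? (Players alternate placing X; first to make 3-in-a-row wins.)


Treblecross: place X on empty cells; 3-in-a-row wins.
Playing within two cells of an existing X lets the opponent win at once, so sensible play treats the cells i-2..i+2 around each X as dead. The player left with no safe cell loses, so this is a normal-play take-away game on strips of safe cells.
Placing X at cell i (0-indexed) of a strip of k safe cells leaves independent strips of sizes max(0, i-2) and max(0, k-i-3). Hence G(k) = mex{ G(max(0,i-2)) XOR G(max(0,k-i-3)) : 0 <= i < k }, with G(0) = 0.
G(1): splits (0,0):0^0=0 -> mex({0}) = 1
G(2): splits (0,0):0^0=0 -> mex({0}) = 1
G(3): splits (0,0):0^0=0 -> mex({0}) = 1
G(4): splits (0,1):0^1=1 (0,0):0^0=0 -> mex({0, 1}) = 2
G(5): splits (0,2):0^1=1 (0,1):0^1=1 (0,0):0^0=0 -> mex({0, 1}) = 2
G(6) = mex({1}) = 0
G(7) = mex({0, 1, 2}) = 3
G(8) = mex({0, 1, 2}) = 3
G(9) = mex({0, 2}) = 1
G(10) = mex({0, 2, 3}) = 1
G(11) = mex({0, 3}) = 1
G(12) = mex({1, 3}) = 0
G(13) = mex({0, 1, 2, 3}) = 4
G(14) = mex({0, 1, 2}) = 3
G(15) = mex({0, 1, 2}) = 3
G(16) = mex({0, 1, 2, 4}) = 3
G(17) = mex({0, 1, 3, 4}) = 2
G(18) = mex({0, 1, 3, 4}) = 2
G(19) = mex({0, 1, 3, 5}) = 2
G(20) = mex({0, 1, 2, 3, 5}) = 4
G(21) = mex({0, 1, 2, 3, 5}) = 4
G(22) = mex({1, 2, 6}) = 0
G(23) = mex({0, 1, 2, 3, 4, 6}) = 5
Therefore G(23) = 5.

5


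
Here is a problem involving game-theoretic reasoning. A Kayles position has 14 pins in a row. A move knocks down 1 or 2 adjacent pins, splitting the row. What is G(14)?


Kayles: a move removes 1 or 2 adjacent pins from a contiguous row.
Removing pins from a row of k leaves two independent rows (a, b) with a + b = k - 1 (one pin) or a + b = k - 2 (two pins); an end removal gives a = 0.
By Sprague-Grundy, G(k) = mex{ G(a) XOR G(b) } over all these splits. G(0) = 0.
G(1): splits (0,0):0^0=0 -> mex({0}) = 1
G(2): splits (0,1):0^1=1 (0,0):0^0=0 -> mex({0, 1}) = 2
G(3): splits (0,2):0^2=2 (1,1):1^1=0 (0,1):0^1=1 -> mex({0, 1, 2}) = 3
G(4): splits (0,3):0^3=3 (1,2):1^2=3 (0,2):0^2=2 (1,1):1^1=0 -> mex({0, 2, 3}) = 1
G(5): splits (0,4):0^1=1 (1,3):1^3=2 (2,2):2^2=0 (0,3):0^3=3 (1,2):1^2=3 -> mex({0, 1, 2, 3}) = 4
G(6) = mex({0, 1, 2, 4}) = 3
G(7) = mex({0, 1, 3, 4, 5}) = 2
G(8) = mex({0, 2, 3, 5, 6}) = 1
G(9) = mex({0, 1, 2, 3, 6, 7}) = 4
G(10) = mex({0, 1, 3, 4, 5, 7}) = 2
G(11) = mex({0, 1, 2, 3, 4, 5}) = 6
G(12) = mex({0, 1, 2, 3, 5, 6, 7}) = 4
G(13) = mex({0, 2, 3, 4, 6, 7}) = 1
G(14) = mex({0, 1, 4, 5, 6, 7}) = 2
Therefore G(14) = 2.

2


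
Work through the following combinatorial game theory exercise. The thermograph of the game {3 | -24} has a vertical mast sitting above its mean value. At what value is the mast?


Game = {3 | -24}, a switch {a | b} with numbers a > b.
Its thermograph has left wall a - t and right wall b + t, which meet at t = (a - b)/2, where both equal (a + b)/2. So the mast (mean value) is at (a + b)/2.
Mean = (3 + (-24))/2 = -21/2 = -21/2

-21/2


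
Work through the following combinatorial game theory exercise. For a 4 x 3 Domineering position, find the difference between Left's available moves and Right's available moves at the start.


Board is 4 x 3 (rows x cols).
Left (vertical) placements: (rows-1) * cols = 3 * 3 = 9
Right (horizontal) placements: rows * (cols-1) = 4 * 2 = 8
Advantage = Left - Right = 9 - 8 = 1

1


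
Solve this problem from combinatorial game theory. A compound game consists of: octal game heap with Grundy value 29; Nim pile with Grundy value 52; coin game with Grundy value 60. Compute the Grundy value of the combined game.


By the Sprague-Grundy theorem, the Grundy value of a sum of games is the XOR of individual Grundy values.
octal game heap: Grundy value = 29. Running XOR: 0 XOR 29 = 29
Nim pile: Grundy value = 52. Running XOR: 29 XOR 52 = 41
coin game: Grundy value = 60. Running XOR: 41 XOR 60 = 21
The combined Grundy value is 21.

21


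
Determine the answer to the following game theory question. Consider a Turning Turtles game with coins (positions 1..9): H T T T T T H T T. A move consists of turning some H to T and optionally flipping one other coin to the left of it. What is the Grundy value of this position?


Coins: H T T T T T H T T
Key fact: a single head at position k behaves exactly like a Nim heap of size k (turning it to T and optionally flipping a coin at j < k corresponds to moving the heap from k to j, or to 0), and heads combine as a disjunctive sum (two heads at the same place would cancel, matching j XOR j = 0). So the Nim-value is the XOR of the 1-indexed positions of the heads.
Face-up positions (1-indexed): [1, 7]
XOR 0 with 1: 0 XOR 1 = 1
XOR 1 with 7: 1 XOR 7 = 6
Nim-value = 6

6


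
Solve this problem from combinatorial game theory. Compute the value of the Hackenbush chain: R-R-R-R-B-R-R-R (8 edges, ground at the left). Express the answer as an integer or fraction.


Edges (from ground): R-R-R-R-B-R-R-R
By Berlekamp's sign-expansion rule, a Blue-Red Hackenbush stalk has the value of the surreal number whose sign sequence is the edge sequence with B -> + and R -> -.
Sign sequence: ----+---
Trace the sign expansion in the surreal number tree, starting from 0:
Edge 1: R (sign -) -> bounds (-inf, 0), value = -1
Edge 2: R (sign -) -> bounds (-inf, -1), value = -2
Edge 3: R (sign -) -> bounds (-inf, -2), value = -3
Edge 4: R (sign -) -> bounds (-inf, -3), value = -4
Edge 5: B (sign +) -> bounds (-4, -3), value = -7/2
Edge 6: R (sign -) -> bounds (-4, -7/2), value = -15/4
Edge 7: R (sign -) -> bounds (-4, -15/4), value = -31/8
Edge 8: R (sign -) -> bounds (-4, -31/8), value = -63/16
Game value = -63/16

-63/16


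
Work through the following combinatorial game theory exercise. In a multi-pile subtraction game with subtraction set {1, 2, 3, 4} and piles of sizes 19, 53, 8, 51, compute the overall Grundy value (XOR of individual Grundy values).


Subtraction set: {1, 2, 3, 4}
For this subtraction set, G(n) = n mod 5 (period = max + 1 = 5).
Pile 1 (size 19): G(19) = 19 mod 5 = 4
Pile 2 (size 53): G(53) = 53 mod 5 = 3
Pile 3 (size 8): G(8) = 8 mod 5 = 3
Pile 4 (size 51): G(51) = 51 mod 5 = 1
Total Grundy value = XOR of all: 4 XOR 3 XOR 3 XOR 1 = 5

5


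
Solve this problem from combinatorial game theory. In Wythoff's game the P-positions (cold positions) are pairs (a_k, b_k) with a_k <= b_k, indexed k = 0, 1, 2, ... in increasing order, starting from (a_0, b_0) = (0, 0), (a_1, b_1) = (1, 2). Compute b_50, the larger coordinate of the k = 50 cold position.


By Wythoff's theorem, a_k = floor(k * phi) and b_k = floor(k * phi^2) = a_k + k, where phi = (1 + sqrt(5))/2 is the golden ratio.
phi = (1 + sqrt(5))/2 = 1.618034
phi^2 = phi + 1 = 2.618034
k = 50
k * phi^2 = 50 * 2.618034 = 130.901699
b_50 = floor(k * phi^2) = 130 (check: a_50 + k = 80 + 50 = 130)

130


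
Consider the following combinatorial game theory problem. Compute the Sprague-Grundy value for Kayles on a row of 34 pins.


Kayles: a move removes 1 or 2 adjacent pins from a contiguous row.
Removing pins from a row of k leaves two independent rows (a, b) with a + b = k - 1 (one pin) or a + b = k - 2 (two pins); an end removal gives a = 0.
By Sprague-Grundy, G(k) = mex{ G(a) XOR G(b) } over all these splits. G(0) = 0.
G(1): splits (0,0):0^0=0 -> mex({0}) = 1
G(2): splits (0,1):0^1=1 (0,0):0^0=0 -> mex({0, 1}) = 2
G(3): splits (0,2):0^2=2 (1,1):1^1=0 (0,1):0^1=1 -> mex({0, 1, 2}) = 3
G(4): splits (0,3):0^3=3 (1,2):1^2=3 (0,2):0^2=2 (1,1):1^1=0 -> mex({0, 2, 3}) = 1
G(5): splits (0,4):0^1=1 (1,3):1^3=2 (2,2):2^2=0 (0,3):0^3=3 (1,2):1^2=3 -> mex({0, 1, 2, 3}) = 4
G(6) = mex({0, 1, 2, 4}) = 3
G(7) = mex({0, 1, 3, 4, 5}) = 2
G(8) = mex({0, 2, 3, 5, 6}) = 1
G(9) = mex({0, 1, 2, 3, 6, 7}) = 4
G(10) = mex({0, 1, 3, 4, 5, 7}) = 2
G(11) = mex({0, 1, 2, 3, 4, 5}) = 6
G(12) = mex({0, 1, 2, 3, 5, 6, 7}) = 4
G(13) = mex({0, 2, 3, 4, 6, 7}) = 1
G(14) = mex({0, 1, 4, 5, 6, 7}) = 2
G(15) = mex({0, 1, 2, 3, 4, 5, 6}) = 7
G(16) = mex({0, 2, 3, 5, 6, 7}) = 1
G(17) = mex({0, 1, 2, 3, 5, 6, 7}) = 4
G(18) = mex({0, 1, 2, 4, 5, 6}) = 3
G(19) = mex({0, 1, 3, 4, 5, 7}) = 2
G(20) = mex({0, 2, 3, 4, 5, 6, 7}) = 1
G(21) = mex({0, 1, 2, 3, 5, 6, 7}) = 4
G(22) = mex({0, 1, 2, 3, 4, 5, 7}) = 6
G(23) = mex({0, 1, 2, 3, 4, 5, 6}) = 7
G(24) = mex({0, 1, 2, 3, 5, 6, 7}) = 4
G(25) = mex({0, 2, 3, 4, 6, 7}) = 1
G(26) = mex({0, 1, 3, 4, 5, 6, 7}) = 2
G(27) = mex({0, 1, 2, 3, 4, 5, 6, 7}) = 8
G(28) = mex({0, 1, 2, 3, 4, 6, 7, 8}) = 5
G(29) = mex({0, 1, 2, 3, 5, 6, 7, 8, 9}) = 4
G(30) = mex({0, 1, 2, 3, 4, 5, 6, 9, 10}) = 7
G(31) = mex({0, 1, 3, 4, 5, 7, 10, 11}) = 2
G(32) = mex({0, 2, 3, 4, 5, 6, 7, 9, 11}) = 1
G(33) = mex({0, 1, 2, 3, 4, 5, 6, 7, 9, 12}) = 8
G(34) = mex({0, 1, 2, 3, 4, 5, 7, 8, 11, 12}) = 6
Therefore G(34) = 6.

6


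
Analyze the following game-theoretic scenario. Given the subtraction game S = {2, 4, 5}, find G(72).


The subtraction set is S = {2, 4, 5}.
G(k) = mex{ G(k - s) : s in S, s <= k }. We compute iteratively: G(0) = 0.
G(1) = mex({}) = 0
G(2) = mex({0}) = 1
G(3) = mex({0}) = 1
G(4) = mex({0, 1}) = 2
G(5) = mex({0, 1}) = 2
G(6) = mex({0, 1, 2}) = 3
G(7) = mex({1, 2}) = 0
G(8) = mex({1, 2, 3}) = 0
G(9) = mex({0, 2}) = 1
G(10) = mex({0, 2, 3}) = 1
G(11) = mex({0, 1, 3}) = 2
Observe that G(7)..G(11) = 0, 0, 1, 1, 2 repeats G(0)..G(4) = 0, 0, 1, 1, 2.
For k >= max(S) = 5, G(k) is determined by the previous 5 values G(k-5)..G(k-1); a window of 5 consecutive values has recurred shifted by 7, so by induction G(k + 7) = G(k) for all k >= 0: the sequence is periodic from the start with period 7.
One period: G(0..6) = 0, 0, 1, 1, 2, 2, 3.
72 mod 7 = 2, so G(72) = G(2) = 1.

1


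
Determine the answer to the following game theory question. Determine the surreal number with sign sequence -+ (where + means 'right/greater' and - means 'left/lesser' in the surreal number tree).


Sign expansion: -+
Rule: track bounds (lo, hi), initially (-inf, +inf). On '+', the current value becomes lo and we move to the simplest number in (value, hi): value + 1 if hi = +inf, otherwise the midpoint (value + hi)/2. On '-', the current value becomes hi and we move to value - 1 if lo = -inf, otherwise the midpoint (lo + value)/2.
Start at 0.
Step 1: sign = -, move left. Bounds: (-inf, 0). Value = -1
Step 2: sign = +, move right. Bounds: (-1, 0). Value = -1/2
The surreal number with sign expansion -+ is -1/2.

-1/2


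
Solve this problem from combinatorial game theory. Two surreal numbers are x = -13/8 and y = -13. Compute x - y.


x = -13/8, y = -13
Converting to common denominator: 8
x = -13/8, y = -104/8
x - y = -13/8 - -13 = 91/8

91/8


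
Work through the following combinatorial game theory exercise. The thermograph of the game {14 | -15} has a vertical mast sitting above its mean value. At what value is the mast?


Game = {14 | -15}, a switch {a | b} with numbers a > b.
Its thermograph has left wall a - t and right wall b + t, which meet at t = (a - b)/2, where both equal (a + b)/2. So the mast (mean value) is at (a + b)/2.
Mean = (14 + (-15))/2 = -1/2 = -1/2

-1/2


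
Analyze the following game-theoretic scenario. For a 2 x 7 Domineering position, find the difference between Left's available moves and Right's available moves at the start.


Board is 2 x 7 (rows x cols).
Left (vertical) placements: (rows-1) * cols = 1 * 7 = 7
Right (horizontal) placements: rows * (cols-1) = 2 * 6 = 12
Advantage = Left - Right = 7 - 12 = -5

-5


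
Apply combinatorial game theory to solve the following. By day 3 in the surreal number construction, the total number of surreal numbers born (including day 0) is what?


Day 0: {|} = 0 is born. Count = 1.
Day n: the number of surreal numbers born by day n is 2^(n+1) - 1.
By day 0: 2^1 - 1 = 1
By day 1: 2^2 - 1 = 3
By day 2: 2^3 - 1 = 7
By day 3: 2^4 - 1 = 15
By day 3: 15 surreal numbers.

15


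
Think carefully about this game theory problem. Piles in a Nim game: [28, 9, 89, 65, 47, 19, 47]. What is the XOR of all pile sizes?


We need the XOR (exclusive or) of all pile sizes.
After XOR-ing pile 1 (size 28): 0 XOR 28 = 28
After XOR-ing pile 2 (size 9): 28 XOR 9 = 21
After XOR-ing pile 3 (size 89): 21 XOR 89 = 76
After XOR-ing pile 4 (size 65): 76 XOR 65 = 13
After XOR-ing pile 5 (size 47): 13 XOR 47 = 34
After XOR-ing pile 6 (size 19): 34 XOR 19 = 49
After XOR-ing pile 7 (size 47): 49 XOR 47 = 30
The Nim-value of this position is 30.

30


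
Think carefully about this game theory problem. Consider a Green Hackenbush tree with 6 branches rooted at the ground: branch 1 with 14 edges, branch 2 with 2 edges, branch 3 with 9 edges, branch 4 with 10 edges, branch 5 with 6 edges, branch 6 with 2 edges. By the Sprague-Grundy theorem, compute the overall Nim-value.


The tree has 6 branches from the ground vertex.
In Green Hackenbush, the Nim-value of a simple path of length k is k.
Branch 1: length 14, Nim-value = 14
Branch 2: length 2, Nim-value = 2
Branch 3: length 9, Nim-value = 9
Branch 4: length 10, Nim-value = 10
Branch 5: length 6, Nim-value = 6
Branch 6: length 2, Nim-value = 2
Total Nim-value = XOR of all branch values:
0 XOR 14 = 14
14 XOR 2 = 12
12 XOR 9 = 5
5 XOR 10 = 15
15 XOR 6 = 9
9 XOR 2 = 11
Nim-value of the tree = 11

11


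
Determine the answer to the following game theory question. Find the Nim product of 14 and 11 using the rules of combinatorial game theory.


Nim multiplication is bilinear over XOR: (u XOR v) * w = (u*w) XOR (v*w).
So we split each operand into its bit components and XOR the pairwise Nim products.
14 = 2 + 4 + 8 (as XOR of powers of 2).
11 = 1 + 2 + 8 (as XOR of powers of 2).
Using the standard Nim-product table on single bits:
  2*2 = 3,   2*4 = 8,   2*8 = 12,
  4*4 = 6,   4*8 = 11,  8*8 = 13,
and  1*x = x (identity), k*l = l*k (commutative).
Pairwise Nim products:
  2 * 1 = 2
  2 * 2 = 3
  2 * 8 = 12
  4 * 1 = 4
  4 * 2 = 8
  4 * 8 = 11
  8 * 1 = 8
  8 * 2 = 12
  8 * 8 = 13
XOR them: 2 XOR 3 XOR 12 XOR 4 XOR 8 XOR 11 XOR 8 XOR 12 XOR 13 = 3.
Result: 14 * 11 = 3 (in Nim).

3


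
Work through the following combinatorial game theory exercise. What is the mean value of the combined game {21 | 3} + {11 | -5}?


G1 = {21 | 3}, G2 = {11 | -5}
Each is a switch {a | b} with numbers a > b; its mean value is (a + b)/2, and mean value is additive over game sums: m(G1 + G2) = m(G1) + m(G2).
Mean of G1 = (21 + (3))/2 = 24/2 = 12
Mean of G2 = (11 + (-5))/2 = 6/2 = 3
Mean of G1 + G2 = 12 + 3 = 15

15


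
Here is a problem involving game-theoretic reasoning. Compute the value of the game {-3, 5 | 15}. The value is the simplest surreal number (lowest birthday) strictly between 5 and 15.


Left options: {-3, 5}, max = 5
Right options: {15}, min = 15
All options are numbers and max(Left) < min(Right), so by the simplicity theorem the value is the simplest (earliest-born) number strictly between 5 and 15.
Integers 6 through 14 all lie strictly between 5 and 15.
Among integers, the simplest (lowest birthday = smallest |n|; 0 is born on day 0, +-n on day n) is 6.
No non-integer in the interval can be simpler: if x is a non-integer in the interval, then floor(x) or ceil(x) also lies in the interval (the interval contains an integer), and both are proper prefixes of x's sign expansion, i.e. born earlier. So the game value is 6.
Game value = 6

6


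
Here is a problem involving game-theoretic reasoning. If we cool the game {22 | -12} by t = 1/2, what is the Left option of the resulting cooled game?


Original game: {22 | -12} (a switch {a | b} with a > b).
Cooling by t (for t below the temperature (a - b)/2 = 17) taxes each move by t: {a | b} cooled by t is {a - t | b + t}.
Cooling amount: t = 1/2
Cooled Left option: 22 - 1/2 = 43/2
Cooled Right option: -12 + 1/2 = -23/2
Cooled game: {43/2 | -23/2}
Left option = 43/2

43/2


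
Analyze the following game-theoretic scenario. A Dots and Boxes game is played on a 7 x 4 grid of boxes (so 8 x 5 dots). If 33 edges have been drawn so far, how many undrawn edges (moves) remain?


Grid: 7 x 4 boxes, i.e. 8 rows and 5 columns of dots.
Horizontal edges: (rows + 1) * cols = 8 * 4 = 32
Vertical edges: rows * (cols + 1) = 7 * 5 = 35
Total edges: 32 + 35 = 67
Edges drawn: 33
Remaining: 67 - 33 = 34

34


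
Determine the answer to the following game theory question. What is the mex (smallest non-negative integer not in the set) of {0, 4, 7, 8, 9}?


Set = {0, 4, 7, 8, 9}
0 is in the set.
1 is NOT in the set. This is the mex.
mex = 1

1


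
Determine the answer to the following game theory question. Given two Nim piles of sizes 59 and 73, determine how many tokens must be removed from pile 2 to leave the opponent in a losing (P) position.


Piles: 59 and 73
Current XOR: 59 XOR 73 = 114 (non-zero, so this is an N-position).
To make the XOR zero, we need to find a move that balances the piles.
For pile 2 (size 73): target = 73 XOR 114 = 59
We reduce pile 2 from 73 to 59.
Tokens removed: 73 - 59 = 14
Verification: 59 XOR 59 = 0

14


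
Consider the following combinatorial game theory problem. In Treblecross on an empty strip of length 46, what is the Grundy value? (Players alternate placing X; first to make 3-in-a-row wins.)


Treblecross: place X on empty cells; 3-in-a-row wins.
Playing within two cells of an existing X lets the opponent win at once, so sensible play treats the cells i-2..i+2 around each X as dead. The player left with no safe cell loses, so this is a normal-play take-away game on strips of safe cells.
Placing X at cell i (0-indexed) of a strip of k safe cells leaves independent strips of sizes max(0, i-2) and max(0, k-i-3). Hence G(k) = mex{ G(max(0,i-2)) XOR G(max(0,k-i-3)) : 0 <= i < k }, with G(0) = 0.
G(1): splits (0,0):0^0=0 -> mex({0}) = 1
G(2): splits (0,0):0^0=0 -> mex({0}) = 1
G(3): splits (0,0):0^0=0 -> mex({0}) = 1
G(4): splits (0,1):0^1=1 (0,0):0^0=0 -> mex({0, 1}) = 2
G(5): splits (0,2):0^1=1 (0,1):0^1=1 (0,0):0^0=0 -> mex({0, 1}) = 2
G(6) = mex({1}) = 0
G(7) = mex({0, 1, 2}) = 3
G(8) = mex({0, 1, 2}) = 3
G(9) = mex({0, 2}) = 1
G(10) = mex({0, 2, 3}) = 1
G(11) = mex({0, 3}) = 1
G(12) = mex({1, 3}) = 0
G(13) = mex({0, 1, 2, 3}) = 4
G(14) = mex({0, 1, 2}) = 3
G(15) = mex({0, 1, 2}) = 3
G(16) = mex({0, 1, 2, 4}) = 3
G(17) = mex({0, 1, 3, 4}) = 2
G(18) = mex({0, 1, 3, 4}) = 2
G(19) = mex({0, 1, 3, 5}) = 2
G(20) = mex({0, 1, 2, 3, 5}) = 4
G(21) = mex({0, 1, 2, 3, 5}) = 4
G(22) = mex({1, 2, 6}) = 0
G(23) = mex({0, 1, 2, 3, 4, 6}) = 5
G(24) = mex({0, 1, 2, 3, 4}) = 5
G(25) = mex({0, 1, 3, 4, 7}) = 2
G(26) = mex({0, 1, 3, 4, 5, 7}) = 2
G(27) = mex({0, 1, 3, 5}) = 2
G(28) = mex({0, 1, 2, 5}) = 3
G(29) = mex({0, 1, 2, 4, 5, 6}) = 3
G(30) = mex({1, 2, 4, 6}) = 0
G(31) = mex({0, 1, 2, 3, 4, 6}) = 5
G(32) = mex({1, 2, 3, 4, 7}) = 0
G(33) = mex({0, 3, 7}) = 1
G(34) = mex({0, 2, 3, 5, 7}) = 1
G(35) = mex({0, 2, 3, 5, 6}) = 1
G(36) = mex({0, 1, 2, 5, 6}) = 3
G(37) = mex({0, 1, 2, 4, 5, 6}) = 3
G(38) = mex({0, 1, 2, 4}) = 3
G(39) = mex({0, 1, 2, 3, 4, 7}) = 5
G(40) = mex({0, 1, 2, 3, 4, 5, 7}) = 6
G(41) = mex({0, 1, 2, 3, 5, 7}) = 4
G(42) = mex({0, 1, 2, 3, 5, 6, 7}) = 4
G(43) = mex({0, 2, 3, 5, 6}) = 1
G(44) = mex({1, 2, 3, 4, 5, 6}) = 0
G(45) = mex({0, 1, 2, 3, 4, 6, 7}) = 5
G(46) = mex({0, 1, 2, 3, 4, 7}) = 5
Therefore G(46) = 5.

5


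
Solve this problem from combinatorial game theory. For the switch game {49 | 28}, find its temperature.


The game is {49 | 28}, a switch {a | b} with numbers a > b.
Cooling {a | b} by t gives {a - t | b + t}, which stops being hot when a - t = b + t, i.e. at t = (a - b)/2. So the temperature of a switch is (a - b)/2.
Temperature = (Left option - Right option) / 2
= (49 - (28)) / 2
= 21 / 2
= 21/2

21/2


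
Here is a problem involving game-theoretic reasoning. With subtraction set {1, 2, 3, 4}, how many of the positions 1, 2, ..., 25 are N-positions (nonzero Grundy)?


Subtraction set S = {1, 2, 3, 4}, so G(n) = n mod 5.
G(n) = 0 when n is a multiple of 5.
Multiples of 5 in [1, 25]: 5
N-positions (nonzero Grundy) = 25 - 5 = 20

20


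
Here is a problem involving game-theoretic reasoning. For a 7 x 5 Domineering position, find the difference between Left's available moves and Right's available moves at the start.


Board is 7 x 5 (rows x cols).
Left (vertical) placements: (rows-1) * cols = 6 * 5 = 30
Right (horizontal) placements: rows * (cols-1) = 7 * 4 = 28
Advantage = Left - Right = 30 - 28 = 2

2


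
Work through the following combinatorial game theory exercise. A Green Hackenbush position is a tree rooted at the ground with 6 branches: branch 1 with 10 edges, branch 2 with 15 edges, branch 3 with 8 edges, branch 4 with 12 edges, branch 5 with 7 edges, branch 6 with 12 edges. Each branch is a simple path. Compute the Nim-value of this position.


The tree has 6 branches from the ground vertex.
In Green Hackenbush, the Nim-value of a simple path of length k is k.
Branch 1: length 10, Nim-value = 10
Branch 2: length 15, Nim-value = 15
Branch 3: length 8, Nim-value = 8
Branch 4: length 12, Nim-value = 12
Branch 5: length 7, Nim-value = 7
Branch 6: length 12, Nim-value = 12
Total Nim-value = XOR of all branch values:
0 XOR 10 = 10
10 XOR 15 = 5
5 XOR 8 = 13
13 XOR 12 = 1
1 XOR 7 = 6
6 XOR 12 = 10
Nim-value of the tree = 10

10


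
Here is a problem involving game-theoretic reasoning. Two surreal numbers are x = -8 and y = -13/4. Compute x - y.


x = -8, y = -13/4
Converting to common denominator: 4
x = -32/4, y = -13/4
x - y = -8 - -13/4 = -19/4

-19/4


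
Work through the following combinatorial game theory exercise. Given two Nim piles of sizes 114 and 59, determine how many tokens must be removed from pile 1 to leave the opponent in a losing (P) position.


Piles: 114 and 59
Current XOR: 114 XOR 59 = 73 (non-zero, so this is an N-position).
To make the XOR zero, we need to find a move that balances the piles.
For pile 1 (size 114): target = 114 XOR 73 = 59
We reduce pile 1 from 114 to 59.
Tokens removed: 114 - 59 = 55
Verification: 59 XOR 59 = 0

55


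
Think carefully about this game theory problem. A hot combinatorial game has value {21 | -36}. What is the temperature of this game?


The game is {21 | -36}, a switch {a | b} with numbers a > b.
Cooling {a | b} by t gives {a - t | b + t}, which stops being hot when a - t = b + t, i.e. at t = (a - b)/2. So the temperature of a switch is (a - b)/2.
Temperature = (Left option - Right option) / 2
= (21 - (-36)) / 2
= 57 / 2
= 57/2

57/2


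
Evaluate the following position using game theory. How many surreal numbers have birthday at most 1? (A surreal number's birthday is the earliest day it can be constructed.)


Day 0: {|} = 0 is born. Count = 1.
Day n: the number of surreal numbers born by day n is 2^(n+1) - 1.
By day 0: 2^1 - 1 = 1
By day 1: 2^2 - 1 = 3
By day 1: 3 surreal numbers.

3


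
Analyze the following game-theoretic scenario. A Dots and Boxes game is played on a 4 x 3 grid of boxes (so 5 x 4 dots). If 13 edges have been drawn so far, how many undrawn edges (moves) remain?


Grid: 4 x 3 boxes, i.e. 5 rows and 4 columns of dots.
Horizontal edges: (rows + 1) * cols = 5 * 3 = 15
Vertical edges: rows * (cols + 1) = 4 * 4 = 16
Total edges: 15 + 16 = 31
Edges drawn: 13
Remaining: 31 - 13 = 18

18


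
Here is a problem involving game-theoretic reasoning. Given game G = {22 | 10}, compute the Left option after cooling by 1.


Original game: {22 | 10} (a switch {a | b} with a > b).
Cooling by t (for t below the temperature (a - b)/2 = 6) taxes each move by t: {a | b} cooled by t is {a - t | b + t}.
Cooling amount: t = 1
Cooled Left option: 22 - 1 = 21
Cooled Right option: 10 + 1 = 11
Cooled game: {21 | 11}
Left option = 21

21


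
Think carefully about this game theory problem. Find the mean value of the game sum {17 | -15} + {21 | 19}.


G1 = {17 | -15}, G2 = {21 | 19}
Each is a switch {a | b} with numbers a > b; its mean value is (a + b)/2, and mean value is additive over game sums: m(G1 + G2) = m(G1) + m(G2).
Mean of G1 = (17 + (-15))/2 = 2/2 = 1
Mean of G2 = (21 + (19))/2 = 40/2 = 20
Mean of G1 + G2 = 1 + 20 = 21

21


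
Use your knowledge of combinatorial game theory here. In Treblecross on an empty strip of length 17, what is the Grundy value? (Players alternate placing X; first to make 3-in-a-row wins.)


Treblecross: place X on empty cells; 3-in-a-row wins.
Playing within two cells of an existing X lets the opponent win at once, so sensible play treats the cells i-2..i+2 around each X as dead. The player left with no safe cell loses, so this is a normal-play take-away game on strips of safe cells.
Placing X at cell i (0-indexed) of a strip of k safe cells leaves independent strips of sizes max(0, i-2) and max(0, k-i-3). Hence G(k) = mex{ G(max(0,i-2)) XOR G(max(0,k-i-3)) : 0 <= i < k }, with G(0) = 0.
G(1): splits (0,0):0^0=0 -> mex({0}) = 1
G(2): splits (0,0):0^0=0 -> mex({0}) = 1
G(3): splits (0,0):0^0=0 -> mex({0}) = 1
G(4): splits (0,1):0^1=1 (0,0):0^0=0 -> mex({0, 1}) = 2
G(5): splits (0,2):0^1=1 (0,1):0^1=1 (0,0):0^0=0 -> mex({0, 1}) = 2
G(6) = mex({1}) = 0
G(7) = mex({0, 1, 2}) = 3
G(8) = mex({0, 1, 2}) = 3
G(9) = mex({0, 2}) = 1
G(10) = mex({0, 2, 3}) = 1
G(11) = mex({0, 3}) = 1
G(12) = mex({1, 3}) = 0
G(13) = mex({0, 1, 2, 3}) = 4
G(14) = mex({0, 1, 2}) = 3
G(15) = mex({0, 1, 2}) = 3
G(16) = mex({0, 1, 2, 4}) = 3
G(17) = mex({0, 1, 3, 4}) = 2
Therefore G(17) = 2.

2


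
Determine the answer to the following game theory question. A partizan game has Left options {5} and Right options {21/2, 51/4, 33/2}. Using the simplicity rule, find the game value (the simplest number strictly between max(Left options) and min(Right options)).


Left options: {5}, max = 5
Right options: {21/2, 51/4, 33/2}, min = 21/2
All options are numbers and max(Left) < min(Right), so by the simplicity theorem the value is the simplest (earliest-born) number strictly between 5 and 21/2.
Integers 6 through 10 all lie strictly between 5 and 21/2.
Among integers, the simplest (lowest birthday = smallest |n|; 0 is born on day 0, +-n on day n) is 6.
No non-integer in the interval can be simpler: if x is a non-integer in the interval, then floor(x) or ceil(x) also lies in the interval (the interval contains an integer), and both are proper prefixes of x's sign expansion, i.e. born earlier. So the game value is 6.
Game value = 6

6


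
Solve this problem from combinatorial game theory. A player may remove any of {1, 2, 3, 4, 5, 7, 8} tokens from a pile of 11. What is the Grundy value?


The subtraction set is S = {1, 2, 3, 4, 5, 7, 8}.
G(k) = mex{ G(k - s) : s in S, s <= k }. We compute iteratively: G(0) = 0.
G(1) = mex({0}) = 1
G(2) = mex({0, 1}) = 2
G(3) = mex({0, 1, 2}) = 3
G(4) = mex({0, 1, 2, 3}) = 4
G(5) = mex({0, 1, 2, 3, 4}) = 5
G(6) = mex({1, 2, 3, 4, 5}) = 0
G(7) = mex({0, 2, 3, 4, 5}) = 1
G(8) = mex({0, 1, 3, 4, 5}) = 2
G(9) = mex({0, 1, 2, 4, 5}) = 3
G(10) = mex({0, 1, 2, 3, 5}) = 4
G(11) = mex({0, 1, 2, 3, 4}) = 5
Therefore G(11) = 5.

5


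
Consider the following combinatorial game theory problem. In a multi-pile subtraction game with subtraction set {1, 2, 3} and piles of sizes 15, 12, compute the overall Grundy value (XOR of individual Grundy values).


Subtraction set: {1, 2, 3}
For this subtraction set, G(n) = n mod 4 (period = max + 1 = 4).
Pile 1 (size 15): G(15) = 15 mod 4 = 3
Pile 2 (size 12): G(12) = 12 mod 4 = 0
Total Grundy value = XOR of all: 3 XOR 0 = 3

3


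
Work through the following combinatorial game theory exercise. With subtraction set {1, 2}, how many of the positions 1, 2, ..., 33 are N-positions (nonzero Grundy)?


Subtraction set S = {1, 2}, so G(n) = n mod 3.
G(n) = 0 when n is a multiple of 3.
Multiples of 3 in [1, 33]: 11
N-positions (nonzero Grundy) = 33 - 11 = 22

22


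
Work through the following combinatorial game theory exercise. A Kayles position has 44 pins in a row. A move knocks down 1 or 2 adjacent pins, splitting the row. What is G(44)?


Kayles: a move removes 1 or 2 adjacent pins from a contiguous row.
Removing pins from a row of k leaves two independent rows (a, b) with a + b = k - 1 (one pin) or a + b = k - 2 (two pins); an end removal gives a = 0.
By Sprague-Grundy, G(k) = mex{ G(a) XOR G(b) } over all these splits. G(0) = 0.
G(1): splits (0,0):0^0=0 -> mex({0}) = 1
G(2): splits (0,1):0^1=1 (0,0):0^0=0 -> mex({0, 1}) = 2
G(3): splits (0,2):0^2=2 (1,1):1^1=0 (0,1):0^1=1 -> mex({0, 1, 2}) = 3
G(4): splits (0,3):0^3=3 (1,2):1^2=3 (0,2):0^2=2 (1,1):1^1=0 -> mex({0, 2, 3}) = 1
G(5): splits (0,4):0^1=1 (1,3):1^3=2 (2,2):2^2=0 (0,3):0^3=3 (1,2):1^2=3 -> mex({0, 1, 2, 3}) = 4
G(6) = mex({0, 1, 2, 4}) = 3
G(7) = mex({0, 1, 3, 4, 5}) = 2
G(8) = mex({0, 2, 3, 5, 6}) = 1
G(9) = mex({0, 1, 2, 3, 6, 7}) = 4
G(10) = mex({0, 1, 3, 4, 5, 7}) = 2
G(11) = mex({0, 1, 2, 3, 4, 5}) = 6
G(12) = mex({0, 1, 2, 3, 5, 6, 7}) = 4
G(13) = mex({0, 2, 3, 4, 6, 7}) = 1
G(14) = mex({0, 1, 4, 5, 6, 7}) = 2
G(15) = mex({0, 1, 2, 3, 4, 5, 6}) = 7
G(16) = mex({0, 2, 3, 5, 6, 7}) = 1
G(17) = mex({0, 1, 2, 3, 5, 6, 7}) = 4
G(18) = mex({0, 1, 2, 4, 5, 6}) = 3
G(19) = mex({0, 1, 3, 4, 5, 7}) = 2
G(20) = mex({0, 2, 3, 4, 5, 6, 7}) = 1
G(21) = mex({0, 1, 2, 3, 5, 6, 7}) = 4
G(22) = mex({0, 1, 2, 3, 4, 5, 7}) = 6
G(23) = mex({0, 1, 2, 3, 4, 5, 6}) = 7
G(24) = mex({0, 1, 2, 3, 5, 6, 7}) = 4
G(25) = mex({0, 2, 3, 4, 6, 7}) = 1
G(26) = mex({0, 1, 3, 4, 5, 6, 7}) = 2
G(27) = mex({0, 1, 2, 3, 4, 5, 6, 7}) = 8
G(28) = mex({0, 1, 2, 3, 4, 6, 7, 8}) = 5
G(29) = mex({0, 1, 2, 3, 5, 6, 7, 8, 9}) = 4
G(30) = mex({0, 1, 2, 3, 4, 5, 6, 9, 10}) = 7
G(31) = mex({0, 1, 3, 4, 5, 7, 10, 11}) = 2
G(32) = mex({0, 2, 3, 4, 5, 6, 7, 9, 11}) = 1
G(33) = mex({0, 1, 2, 3, 4, 5, 6, 7, 9, 12}) = 8
G(34) = mex({0, 1, 2, 3, 4, 5, 7, 8, 11, 12}) = 6
G(35) = mex({0, 1, 2, 3, 4, 5, 6, 8, 9, 10, 11}) = 7
G(36) = mex({0, 1, 2, 3, 5, 6, 7, 9, 10}) = 4
G(37) = mex({0, 2, 3, 4, 6, 7, 9, 10, 11, 12}) = 1
G(38) = mex({0, 1, 3, 4, 5, 6, 7, 9, 10, 11, 12}) = 2
G(39) = mex({0, 1, 2, 4, 5, 6, 7, 9, 10, 12, 14}) = 3
G(40) = mex({0, 2, 3, 4, 6, 7, 11, 12, 14}) = 1
G(41) = mex({0, 1, 2, 3, 5, 6, 7, 9, 10, 11, 12}) = 4
G(42) = mex({0, 1, 2, 3, 4, 5, 6, 9, 10}) = 7
G(43) = mex({0, 1, 3, 4, 5, 7, 9, 10, 12, 15}) = 2
G(44) = mex({0, 2, 3, 4, 5, 6, 7, 9, 10, 12, 15}) = 1
Therefore G(44) = 1.

1


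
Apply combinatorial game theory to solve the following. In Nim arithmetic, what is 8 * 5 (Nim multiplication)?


Nim multiplication is bilinear over XOR: (u XOR v) * w = (u*w) XOR (v*w).
So we split each operand into its bit components and XOR the pairwise Nim products.
8 = 8 (as XOR of powers of 2).
5 = 1 + 4 (as XOR of powers of 2).
Using the standard Nim-product table on single bits:
  2*2 = 3,   2*4 = 8,   2*8 = 12,
  4*4 = 6,   4*8 = 11,  8*8 = 13,
and  1*x = x (identity), k*l = l*k (commutative).
Pairwise Nim products:
  8 * 1 = 8
  8 * 4 = 11
XOR them: 8 XOR 11 = 3.
Result: 8 * 5 = 3 (in Nim).

3


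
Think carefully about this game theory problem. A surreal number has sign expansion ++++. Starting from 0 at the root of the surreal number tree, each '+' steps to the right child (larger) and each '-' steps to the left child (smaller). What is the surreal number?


Sign expansion: ++++
Rule: track bounds (lo, hi), initially (-inf, +inf). On '+', the current value becomes lo and we move to the simplest number in (value, hi): value + 1 if hi = +inf, otherwise the midpoint (value + hi)/2. On '-', the current value becomes hi and we move to value - 1 if lo = -inf, otherwise the midpoint (lo + value)/2.
Start at 0.
Step 1: sign = +, move right. Bounds: (0, +inf). Value = 1
Step 2: sign = +, move right. Bounds: (1, +inf). Value = 2
Step 3: sign = +, move right. Bounds: (2, +inf). Value = 3
Step 4: sign = +, move right. Bounds: (3, +inf). Value = 4
The surreal number with sign expansion ++++ is 4.

4


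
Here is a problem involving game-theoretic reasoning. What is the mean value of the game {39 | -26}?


Game = {39 | -26}, a switch {a | b} with numbers a > b.
Its thermograph has left wall a - t and right wall b + t, which meet at t = (a - b)/2, where both equal (a + b)/2. So the mast (mean value) is at (a + b)/2.
Mean = (39 + (-26))/2 = 13/2 = 13/2

13/2


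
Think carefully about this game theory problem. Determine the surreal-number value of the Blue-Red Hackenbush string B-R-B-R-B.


Edges (from ground): B-R-B-R-B
By Berlekamp's sign-expansion rule, a Blue-Red Hackenbush stalk has the value of the surreal number whose sign sequence is the edge sequence with B -> + and R -> -.
Sign sequence: +-+-+
Trace the sign expansion in the surreal number tree, starting from 0:
Edge 1: B (sign +) -> bounds (0, +inf), value = 1
Edge 2: R (sign -) -> bounds (0, 1), value = 1/2
Edge 3: B (sign +) -> bounds (1/2, 1), value = 3/4
Edge 4: R (sign -) -> bounds (1/2, 3/4), value = 5/8
Edge 5: B (sign +) -> bounds (5/8, 3/4), value = 11/16
Game value = 11/16

11/16


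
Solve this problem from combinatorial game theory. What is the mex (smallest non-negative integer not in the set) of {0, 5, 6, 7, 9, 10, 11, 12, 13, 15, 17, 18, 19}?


Set = {0, 5, 6, 7, 9, 10, 11, 12, 13, 15, 17, 18, 19}
0 is in the set.
1 is NOT in the set. This is the mex.
mex = 1

1


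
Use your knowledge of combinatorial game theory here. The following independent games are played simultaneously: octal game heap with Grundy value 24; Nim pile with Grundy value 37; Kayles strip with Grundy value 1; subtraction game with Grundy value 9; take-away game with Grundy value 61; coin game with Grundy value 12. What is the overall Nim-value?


By the Sprague-Grundy theorem, the Grundy value of a sum of games is the XOR of individual Grundy values.
octal game heap: Grundy value = 24. Running XOR: 0 XOR 24 = 24
Nim pile: Grundy value = 37. Running XOR: 24 XOR 37 = 61
Kayles strip: Grundy value = 1. Running XOR: 61 XOR 1 = 60
subtraction game: Grundy value = 9. Running XOR: 60 XOR 9 = 53
take-away game: Grundy value = 61. Running XOR: 53 XOR 61 = 8
coin game: Grundy value = 12. Running XOR: 8 XOR 12 = 4
The combined Grundy value is 4.

4


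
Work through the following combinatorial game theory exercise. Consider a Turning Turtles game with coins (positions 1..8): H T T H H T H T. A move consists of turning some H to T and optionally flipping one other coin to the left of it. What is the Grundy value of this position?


Coins: H T T H H T H T
Key fact: a single head at position k behaves exactly like a Nim heap of size k (turning it to T and optionally flipping a coin at j < k corresponds to moving the heap from k to j, or to 0), and heads combine as a disjunctive sum (two heads at the same place would cancel, matching j XOR j = 0). So the Nim-value is the XOR of the 1-indexed positions of the heads.
Face-up positions (1-indexed): [1, 4, 5, 7]
XOR 0 with 1: 0 XOR 1 = 1
XOR 1 with 4: 1 XOR 4 = 5
XOR 5 with 5: 5 XOR 5 = 0
XOR 0 with 7: 0 XOR 7 = 7
Nim-value = 7

7


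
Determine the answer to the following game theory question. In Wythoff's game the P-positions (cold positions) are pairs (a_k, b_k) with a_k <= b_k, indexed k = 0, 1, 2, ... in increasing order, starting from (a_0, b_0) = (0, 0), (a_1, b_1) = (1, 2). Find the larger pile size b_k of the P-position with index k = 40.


By Wythoff's theorem, a_k = floor(k * phi) and b_k = floor(k * phi^2) = a_k + k, where phi = (1 + sqrt(5))/2 is the golden ratio.
phi = (1 + sqrt(5))/2 = 1.618034
phi^2 = phi + 1 = 2.618034
k = 40
k * phi^2 = 40 * 2.618034 = 104.721360
b_40 = floor(k * phi^2) = 104 (check: a_40 + k = 64 + 40 = 104)

104


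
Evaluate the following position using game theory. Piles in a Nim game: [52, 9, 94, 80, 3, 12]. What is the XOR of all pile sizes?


We need the XOR (exclusive or) of all pile sizes.
After XOR-ing pile 1 (size 52): 0 XOR 52 = 52
After XOR-ing pile 2 (size 9): 52 XOR 9 = 61
After XOR-ing pile 3 (size 94): 61 XOR 94 = 99
After XOR-ing pile 4 (size 80): 99 XOR 80 = 51
After XOR-ing pile 5 (size 3): 51 XOR 3 = 48
After XOR-ing pile 6 (size 12): 48 XOR 12 = 60
The Nim-value of this position is 60.

60


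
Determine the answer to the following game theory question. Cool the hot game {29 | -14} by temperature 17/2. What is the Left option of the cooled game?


Original game: {29 | -14} (a switch {a | b} with a > b).
Cooling by t (for t below the temperature (a - b)/2 = 43/2) taxes each move by t: {a | b} cooled by t is {a - t | b + t}.
Cooling amount: t = 17/2
Cooled Left option: 29 - 17/2 = 41/2
Cooled Right option: -14 + 17/2 = -11/2
Cooled game: {41/2 | -11/2}
Left option = 41/2

41/2
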